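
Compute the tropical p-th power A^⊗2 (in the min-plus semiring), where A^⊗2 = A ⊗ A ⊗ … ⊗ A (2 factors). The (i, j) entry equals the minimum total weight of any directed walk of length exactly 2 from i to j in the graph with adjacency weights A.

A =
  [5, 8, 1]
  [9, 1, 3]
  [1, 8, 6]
A^⊗2 =
  [2, 9, 6]
  [4, 2, 4]
  [6, 9, 2]

Each entry (A^⊗2)_ij equals the minimum over all length-2 walks i = v_0 → v_1 → … → v_2 = j of Σ_t A[v_t][v_{t+1}]. For example, for (i, j) = (0, 2) we minimise over 3 possible intermediate vertex sequences; the minimum is 6, attained along the walk 0 → 0 → 2.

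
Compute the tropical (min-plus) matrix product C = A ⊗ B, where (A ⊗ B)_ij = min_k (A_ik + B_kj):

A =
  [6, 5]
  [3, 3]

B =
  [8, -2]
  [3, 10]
A ⊗ B =
  [8, 4]
  [6, 1]

Apply the min-plus product entry-by-entry:
  C[0][0] = min over k of (A[0][0] + B[0][0] = 6 + 8 = 14, A[0][1] + B[1][0] = 5 + 3 = 8) = 8 (attained at k = 1)
  C[0][1] = min over k of (A[0][0] + B[0][1] = 6 + -2 = 4, A[0][1] + B[1][1] = 5 + 10 = 15) = 4 (attained at k = 0)
  C[1][0] = min over k of (A[1][0] + B[0][0] = 3 + 8 = 11, A[1][1] + B[1][0] = 3 + 3 = 6) = 6 (attained at k = 1)
  C[1][1] = min over k of (A[1][0] + B[0][1] = 3 + -2 = 1, A[1][1] + B[1][1] = 3 + 10 = 13) = 1 (attained at k = 0)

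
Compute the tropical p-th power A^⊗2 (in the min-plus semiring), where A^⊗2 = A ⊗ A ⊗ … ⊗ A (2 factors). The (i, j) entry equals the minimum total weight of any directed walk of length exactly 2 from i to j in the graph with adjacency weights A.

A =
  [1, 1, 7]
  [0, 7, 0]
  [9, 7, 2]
A^⊗2 =
  [1, 2, 1]
  [1, 1, 2]
  [7, 9, 4]

Each entry (A^⊗2)_ij equals the minimum over all length-2 walks i = v_0 → v_1 → … → v_2 = j of Σ_t A[v_t][v_{t+1}]. For example, for (i, j) = (0, 2) we minimise over 3 possible intermediate vertex sequences; the minimum is 1, attained along the walk 0 → 1 → 2.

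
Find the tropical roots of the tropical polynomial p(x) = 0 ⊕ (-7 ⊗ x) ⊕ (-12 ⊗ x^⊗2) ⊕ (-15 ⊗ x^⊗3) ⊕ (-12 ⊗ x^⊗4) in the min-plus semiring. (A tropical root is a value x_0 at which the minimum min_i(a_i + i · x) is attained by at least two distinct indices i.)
Roots: {-3, 3, 5, 7}

Each tropical root is a break point of the lower envelope of the lines y = a_i + i · x (there are 5 lines, with slopes 0, 1, ..., 4). Only the lines that attain the minimum somewhere contribute to roots; other lines are dominated. Here the surviving (envelope) indices are i = 4, i = 3, i = 2, i = 1, i = 0.
Intersections between consecutive envelope lines give the roots: for adjacent envelope indices i < j the intersection is x = (a_i − a_j) / (j − i). Reading off the sorted break points: {-3, 3, 5, 7}.
Verification: at each break x_0, at least two indices attain the minimum of min_i(a_i + i · x_0).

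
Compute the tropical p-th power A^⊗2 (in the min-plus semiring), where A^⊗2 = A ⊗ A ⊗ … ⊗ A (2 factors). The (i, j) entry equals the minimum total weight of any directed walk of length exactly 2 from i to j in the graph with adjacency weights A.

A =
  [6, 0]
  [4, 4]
A^⊗2 =
  [4, 4]
  [8, 4]

Each entry (A^⊗2)_ij equals the minimum over all length-2 walks i = v_0 → v_1 → … → v_2 = j of Σ_t A[v_t][v_{t+1}]. For example, for (i, j) = (0, 1) we minimise over 2 possible intermediate vertex sequences; the minimum is 4, attained along the walk 0 → 1 → 1.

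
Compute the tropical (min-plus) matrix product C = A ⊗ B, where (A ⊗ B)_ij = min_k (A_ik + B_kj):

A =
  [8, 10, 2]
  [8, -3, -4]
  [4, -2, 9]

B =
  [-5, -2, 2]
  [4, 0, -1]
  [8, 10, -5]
A ⊗ B =
  [3, 6, -3]
  [1, -3, -9]
  [-1, -2, -3]

Apply the min-plus product entry-by-entry:
  C[0][0] = min over k of (A[0][0] + B[0][0] = 8 + -5 = 3, A[0][1] + B[1][0] = 10 + 4 = 14, A[0][2] + B[2][0] = 2 + 8 = 10) = 3 (attained at k = 0)
  C[0][1] = min over k of (A[0][0] + B[0][1] = 8 + -2 = 6, A[0][1] + B[1][1] = 10 + 0 = 10, A[0][2] + B[2][1] = 2 + 10 = 12) = 6 (attained at k = 0)
  C[0][2] = min over k of (A[0][0] + B[0][2] = 8 + 2 = 10, A[0][1] + B[1][2] = 10 + -1 = 9, A[0][2] + B[2][2] = 2 + -5 = -3) = -3 (attained at k = 2)
  C[1][0] = min over k of (A[1][0] + B[0][0] = 8 + -5 = 3, A[1][1] + B[1][0] = -3 + 4 = 1, A[1][2] + B[2][0] = -4 + 8 = 4) = 1 (attained at k = 1)
  C[1][1] = min over k of (A[1][0] + B[0][1] = 8 + -2 = 6, A[1][1] + B[1][1] = -3 + 0 = -3, A[1][2] + B[2][1] = -4 + 10 = 6) = -3 (attained at k = 1)
  C[1][2] = min over k of (A[1][0] + B[0][2] = 8 + 2 = 10, A[1][1] + B[1][2] = -3 + -1 = -4, A[1][2] + B[2][2] = -4 + -5 = -9) = -9 (attained at k = 2)
  C[2][0] = min over k of (A[2][0] + B[0][0] = 4 + -5 = -1, A[2][1] + B[1][0] = -2 + 4 = 2, A[2][2] + B[2][0] = 9 + 8 = 17) = -1 (attained at k = 0)
  C[2][1] = min over k of (A[2][0] + B[0][1] = 4 + -2 = 2, A[2][1] + B[1][1] = -2 + 0 = -2, A[2][2] + B[2][1] = 9 + 10 = 19) = -2 (attained at k = 1)
  C[2][2] = min over k of (A[2][0] + B[0][2] = 4 + 2 = 6, A[2][1] + B[1][2] = -2 + -1 = -3, A[2][2] + B[2][2] = 9 + -5 = 4) = -3 (attained at k = 1)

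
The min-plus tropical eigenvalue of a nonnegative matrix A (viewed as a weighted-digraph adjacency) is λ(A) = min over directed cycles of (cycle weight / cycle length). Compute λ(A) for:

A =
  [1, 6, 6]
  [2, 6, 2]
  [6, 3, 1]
λ(A) = 1

Enumerate directed cycles and compute their means (weight / length). Sample:
  cycle 0 → 0: weight = 1, length = 1, mean = 1/1 ≈ 1.000
  cycle 1 → 1: weight = 6, length = 1, mean = 6/1 ≈ 6.000
  cycle 2 → 2: weight = 1, length = 1, mean = 1/1 ≈ 1.000
  cycle 0 → 1 → 0: weight = 8, length = 2, mean = 8/2 ≈ 4.000
  cycle 0 → 2 → 0: weight = 12, length = 2, mean = 12/2 ≈ 6.000
  cycle 1 → 0 → 1: weight = 8, length = 2, mean = 8/2 ≈ 4.000
Minimum mean = 1.000, attained e.g. along the cycle 0 → 0 with weight 1 and length 1. So λ(A) = 1/1 = 1.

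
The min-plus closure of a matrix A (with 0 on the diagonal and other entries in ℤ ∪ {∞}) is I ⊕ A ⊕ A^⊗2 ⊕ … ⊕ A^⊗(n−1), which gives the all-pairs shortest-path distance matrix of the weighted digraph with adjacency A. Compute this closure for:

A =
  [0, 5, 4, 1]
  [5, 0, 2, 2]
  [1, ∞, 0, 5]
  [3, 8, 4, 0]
Closure =
  [0, 5, 4, 1]
  [3, 0, 2, 2]
  [1, 6, 0, 2]
  [3, 8, 4, 0]

This is the Floyd-Warshall all-pairs shortest-path computation. For each intermediate vertex k = 0, 1, …, 3, update dist[i][j] ← min(dist[i][j], dist[i][k] + dist[k][j]). The final matrix gives, for each (i, j), the minimum total weight of any directed path from i to j (possibly empty when i = j).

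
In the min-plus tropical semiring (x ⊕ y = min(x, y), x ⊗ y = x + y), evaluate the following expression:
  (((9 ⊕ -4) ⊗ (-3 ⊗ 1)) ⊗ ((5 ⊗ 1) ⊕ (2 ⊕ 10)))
(((9 ⊕ -4) ⊗ (-3 ⊗ 1)) ⊗ ((5 ⊗ 1) ⊕ (2 ⊕ 10))) = -4

Expand innermost to outermost. Recall ⊕ takes the minimum of its arguments and ⊗ takes their sum. Working out the expression (((9 ⊕ -4) ⊗ (-3 ⊗ 1)) ⊗ ((5 ⊗ 1) ⊕ (2 ⊕ 10))) gives -4.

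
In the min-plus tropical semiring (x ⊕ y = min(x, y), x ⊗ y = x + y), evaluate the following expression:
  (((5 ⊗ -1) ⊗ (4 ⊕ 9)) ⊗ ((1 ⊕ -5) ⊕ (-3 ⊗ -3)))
(((5 ⊗ -1) ⊗ (4 ⊕ 9)) ⊗ ((1 ⊕ -5) ⊕ (-3 ⊗ -3))) = 2

Expand innermost to outermost. Recall ⊕ takes the minimum of its arguments and ⊗ takes their sum. Working out the expression (((5 ⊗ -1) ⊗ (4 ⊕ 9)) ⊗ ((1 ⊕ -5) ⊕ (-3 ⊗ -3))) gives 2.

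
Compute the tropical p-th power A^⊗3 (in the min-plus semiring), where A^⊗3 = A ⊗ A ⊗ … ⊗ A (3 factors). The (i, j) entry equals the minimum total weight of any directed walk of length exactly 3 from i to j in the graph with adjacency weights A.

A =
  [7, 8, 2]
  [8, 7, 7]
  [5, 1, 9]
A^⊗3 =
  [11, 10, 9]
  [15, 11, 14]
  [12, 8, 11]

Each entry (A^⊗3)_ij equals the minimum over all length-3 walks i = v_0 → v_1 → … → v_3 = j of Σ_t A[v_t][v_{t+1}]. For example, for (i, j) = (0, 2) we minimise over 9 possible intermediate vertex sequences; the minimum is 9, attained along the walk 0 → 2 → 0 → 2.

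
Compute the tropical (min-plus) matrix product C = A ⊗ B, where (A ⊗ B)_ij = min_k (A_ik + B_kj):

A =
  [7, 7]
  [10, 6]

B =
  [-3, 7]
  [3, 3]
A ⊗ B =
  [4, 10]
  [7, 9]

Apply the min-plus product entry-by-entry:
  C[0][0] = min over k of (A[0][0] + B[0][0] = 7 + -3 = 4, A[0][1] + B[1][0] = 7 + 3 = 10) = 4 (attained at k = 0)
  C[0][1] = min over k of (A[0][0] + B[0][1] = 7 + 7 = 14, A[0][1] + B[1][1] = 7 + 3 = 10) = 10 (attained at k = 1)
  C[1][0] = min over k of (A[1][0] + B[0][0] = 10 + -3 = 7, A[1][1] + B[1][0] = 6 + 3 = 9) = 7 (attained at k = 0)
  C[1][1] = min over k of (A[1][0] + B[0][1] = 10 + 7 = 17, A[1][1] + B[1][1] = 6 + 3 = 9) = 9 (attained at k = 1)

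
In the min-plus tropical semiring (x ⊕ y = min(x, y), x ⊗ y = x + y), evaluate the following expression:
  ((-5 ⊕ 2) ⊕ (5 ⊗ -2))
((-5 ⊕ 2) ⊕ (5 ⊗ -2)) = -5

Expand innermost to outermost. Recall ⊕ takes the minimum of its arguments and ⊗ takes their sum. Working out the expression ((-5 ⊕ 2) ⊕ (5 ⊗ -2)) gives -5.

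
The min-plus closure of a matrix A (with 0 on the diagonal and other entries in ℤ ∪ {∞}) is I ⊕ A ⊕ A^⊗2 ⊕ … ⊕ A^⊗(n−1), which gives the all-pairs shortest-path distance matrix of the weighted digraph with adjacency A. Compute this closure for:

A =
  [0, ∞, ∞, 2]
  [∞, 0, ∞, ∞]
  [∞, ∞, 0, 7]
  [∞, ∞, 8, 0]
Closure =
  [0, ∞, 10, 2]
  [∞, 0, ∞, ∞]
  [∞, ∞, 0, 7]
  [∞, ∞, 8, 0]

This is the Floyd-Warshall all-pairs shortest-path computation. For each intermediate vertex k = 0, 1, …, 3, update dist[i][j] ← min(dist[i][j], dist[i][k] + dist[k][j]). The final matrix gives, for each (i, j), the minimum total weight of any directed path from i to j (possibly empty when i = j).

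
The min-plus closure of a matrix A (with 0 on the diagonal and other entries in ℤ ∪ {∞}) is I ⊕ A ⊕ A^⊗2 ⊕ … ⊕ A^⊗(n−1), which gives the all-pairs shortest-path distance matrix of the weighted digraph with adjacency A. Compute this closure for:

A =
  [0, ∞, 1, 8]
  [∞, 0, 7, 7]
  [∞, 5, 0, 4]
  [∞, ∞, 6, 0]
Closure =
  [0, 6, 1, 5]
  [∞, 0, 7, 7]
  [∞, 5, 0, 4]
  [∞, 11, 6, 0]

This is the Floyd-Warshall all-pairs shortest-path computation. For each intermediate vertex k = 0, 1, …, 3, update dist[i][j] ← min(dist[i][j], dist[i][k] + dist[k][j]). The final matrix gives, for each (i, j), the minimum total weight of any directed path from i to j (possibly empty when i = j).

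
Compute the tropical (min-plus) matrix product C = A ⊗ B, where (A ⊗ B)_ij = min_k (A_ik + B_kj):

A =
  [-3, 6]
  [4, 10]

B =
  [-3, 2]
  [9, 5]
A ⊗ B =
  [-6, -1]
  [1, 6]

Apply the min-plus product entry-by-entry:
  C[0][0] = min over k of (A[0][0] + B[0][0] = -3 + -3 = -6, A[0][1] + B[1][0] = 6 + 9 = 15) = -6 (attained at k = 0)
  C[0][1] = min over k of (A[0][0] + B[0][1] = -3 + 2 = -1, A[0][1] + B[1][1] = 6 + 5 = 11) = -1 (attained at k = 0)
  C[1][0] = min over k of (A[1][0] + B[0][0] = 4 + -3 = 1, A[1][1] + B[1][0] = 10 + 9 = 19) = 1 (attained at k = 0)
  C[1][1] = min over k of (A[1][0] + B[0][1] = 4 + 2 = 6, A[1][1] + B[1][1] = 10 + 5 = 15) = 6 (attained at k = 0)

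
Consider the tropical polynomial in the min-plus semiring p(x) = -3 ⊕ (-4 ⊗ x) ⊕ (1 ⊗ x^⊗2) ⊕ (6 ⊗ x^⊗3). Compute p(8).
p(8) = -3

A tropical monomial a ⊗ x^⊗i evaluates to a + i · x. Evaluating each term at x = 8:
  Term 0 contributes -3 + 0 · 8 = -3
  Term 1 contributes -4 + 1 · 8 = 4
  Term 2 contributes 1 + 2 · 8 = 17
  Term 3 contributes 6 + 3 · 8 = 30
p(8) = ⊕ of these = min[-3, 4, 17, 30] = -3.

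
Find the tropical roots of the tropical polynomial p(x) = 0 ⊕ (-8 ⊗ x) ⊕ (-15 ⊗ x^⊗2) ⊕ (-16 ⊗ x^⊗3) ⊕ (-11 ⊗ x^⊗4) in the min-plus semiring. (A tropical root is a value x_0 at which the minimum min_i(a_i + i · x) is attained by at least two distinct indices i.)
Roots: {-5, 1, 7, 8}

Each tropical root is a break point of the lower envelope of the lines y = a_i + i · x (there are 5 lines, with slopes 0, 1, ..., 4). Only the lines that attain the minimum somewhere contribute to roots; other lines are dominated. Here the surviving (envelope) indices are i = 4, i = 3, i = 2, i = 1, i = 0.
Intersections between consecutive envelope lines give the roots: for adjacent envelope indices i < j the intersection is x = (a_i − a_j) / (j − i). Reading off the sorted break points: {-5, 1, 7, 8}.
Verification: at each break x_0, at least two indices attain the minimum of min_i(a_i + i · x_0).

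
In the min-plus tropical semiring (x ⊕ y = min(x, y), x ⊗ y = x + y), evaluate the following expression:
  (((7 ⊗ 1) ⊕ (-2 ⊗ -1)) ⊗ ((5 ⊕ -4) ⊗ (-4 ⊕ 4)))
(((7 ⊗ 1) ⊕ (-2 ⊗ -1)) ⊗ ((5 ⊕ -4) ⊗ (-4 ⊕ 4))) = -11

Expand innermost to outermost. Recall ⊕ takes the minimum of its arguments and ⊗ takes their sum. Working out the expression (((7 ⊗ 1) ⊕ (-2 ⊗ -1)) ⊗ ((5 ⊕ -4) ⊗ (-4 ⊕ 4))) gives -11.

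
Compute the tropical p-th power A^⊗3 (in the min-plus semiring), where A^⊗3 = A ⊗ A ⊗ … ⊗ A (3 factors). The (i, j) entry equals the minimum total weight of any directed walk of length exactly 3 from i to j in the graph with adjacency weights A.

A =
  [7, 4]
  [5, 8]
A^⊗3 =
  [16, 13]
  [14, 16]

Each entry (A^⊗3)_ij equals the minimum over all length-3 walks i = v_0 → v_1 → … → v_3 = j of Σ_t A[v_t][v_{t+1}]. For example, for (i, j) = (0, 1) we minimise over 4 possible intermediate vertex sequences; the minimum is 13, attained along the walk 0 → 1 → 0 → 1.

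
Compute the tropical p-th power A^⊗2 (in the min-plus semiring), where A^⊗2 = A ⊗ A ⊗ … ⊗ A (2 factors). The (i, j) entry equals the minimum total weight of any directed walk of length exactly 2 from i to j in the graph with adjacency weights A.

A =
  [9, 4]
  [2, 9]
A^⊗2 =
  [6, 13]
  [11, 6]

Each entry (A^⊗2)_ij equals the minimum over all length-2 walks i = v_0 → v_1 → … → v_2 = j of Σ_t A[v_t][v_{t+1}]. For example, for (i, j) = (0, 1) we minimise over 2 possible intermediate vertex sequences; the minimum is 13, attained along the walk 0 → 0 → 1.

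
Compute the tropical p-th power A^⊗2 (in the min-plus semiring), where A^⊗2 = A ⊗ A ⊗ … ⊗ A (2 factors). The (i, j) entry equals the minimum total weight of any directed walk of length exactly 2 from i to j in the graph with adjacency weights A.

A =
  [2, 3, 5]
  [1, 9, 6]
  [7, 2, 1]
A^⊗2 =
  [4, 5, 6]
  [3, 4, 6]
  [3, 3, 2]

Each entry (A^⊗2)_ij equals the minimum over all length-2 walks i = v_0 → v_1 → … → v_2 = j of Σ_t A[v_t][v_{t+1}]. For example, for (i, j) = (0, 2) we minimise over 3 possible intermediate vertex sequences; the minimum is 6, attained along the walk 0 → 2 → 2.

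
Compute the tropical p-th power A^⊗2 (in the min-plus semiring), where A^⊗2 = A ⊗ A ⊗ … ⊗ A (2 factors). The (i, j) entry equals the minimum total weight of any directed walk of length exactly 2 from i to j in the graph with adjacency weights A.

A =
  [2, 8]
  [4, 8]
A^⊗2 =
  [4, 10]
  [6, 12]

Each entry (A^⊗2)_ij equals the minimum over all length-2 walks i = v_0 → v_1 → … → v_2 = j of Σ_t A[v_t][v_{t+1}]. For example, for (i, j) = (0, 1) we minimise over 2 possible intermediate vertex sequences; the minimum is 10, attained along the walk 0 → 0 → 1.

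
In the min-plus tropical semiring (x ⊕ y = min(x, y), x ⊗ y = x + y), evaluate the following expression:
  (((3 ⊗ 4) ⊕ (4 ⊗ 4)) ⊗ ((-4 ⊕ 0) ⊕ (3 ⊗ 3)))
(((3 ⊗ 4) ⊕ (4 ⊗ 4)) ⊗ ((-4 ⊕ 0) ⊕ (3 ⊗ 3))) = 3

Expand innermost to outermost. Recall ⊕ takes the minimum of its arguments and ⊗ takes their sum. Working out the expression (((3 ⊗ 4) ⊕ (4 ⊗ 4)) ⊗ ((-4 ⊕ 0) ⊕ (3 ⊗ 3))) gives 3.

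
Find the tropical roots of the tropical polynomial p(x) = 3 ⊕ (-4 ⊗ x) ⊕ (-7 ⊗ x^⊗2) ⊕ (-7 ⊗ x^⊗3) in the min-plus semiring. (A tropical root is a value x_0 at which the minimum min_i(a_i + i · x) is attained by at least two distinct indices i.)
Roots: {0, 3, 7}

Each tropical root is a break point of the lower envelope of the lines y = a_i + i · x (there are 4 lines, with slopes 0, 1, ..., 3). Only the lines that attain the minimum somewhere contribute to roots; other lines are dominated. Here the surviving (envelope) indices are i = 3, i = 2, i = 1, i = 0.
Intersections between consecutive envelope lines give the roots: for adjacent envelope indices i < j the intersection is x = (a_i − a_j) / (j − i). Reading off the sorted break points: {0, 3, 7}.
Verification: at each break x_0, at least two indices attain the minimum of min_i(a_i + i · x_0).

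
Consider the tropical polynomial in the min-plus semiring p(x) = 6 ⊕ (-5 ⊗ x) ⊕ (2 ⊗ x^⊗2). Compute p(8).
p(8) = 3

A tropical monomial a ⊗ x^⊗i evaluates to a + i · x. Evaluating each term at x = 8:
  Term 0 contributes 6 + 0 · 8 = 6
  Term 1 contributes -5 + 1 · 8 = 3
  Term 2 contributes 2 + 2 · 8 = 18
p(8) = ⊕ of these = min[6, 3, 18] = 3.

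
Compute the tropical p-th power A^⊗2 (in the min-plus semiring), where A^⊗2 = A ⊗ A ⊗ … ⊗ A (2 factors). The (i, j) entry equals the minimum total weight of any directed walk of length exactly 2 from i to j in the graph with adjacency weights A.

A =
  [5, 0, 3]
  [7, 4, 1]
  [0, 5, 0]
A^⊗2 =
  [3, 4, 1]
  [1, 6, 1]
  [0, 0, 0]

Each entry (A^⊗2)_ij equals the minimum over all length-2 walks i = v_0 → v_1 → … → v_2 = j of Σ_t A[v_t][v_{t+1}]. For example, for (i, j) = (0, 2) we minimise over 3 possible intermediate vertex sequences; the minimum is 1, attained along the walk 0 → 1 → 2.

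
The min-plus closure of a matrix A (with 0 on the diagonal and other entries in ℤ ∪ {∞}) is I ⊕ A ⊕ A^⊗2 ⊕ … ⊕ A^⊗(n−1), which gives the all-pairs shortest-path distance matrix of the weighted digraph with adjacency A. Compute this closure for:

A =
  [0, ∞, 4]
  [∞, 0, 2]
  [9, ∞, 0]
Closure =
  [0, ∞, 4]
  [11, 0, 2]
  [9, ∞, 0]

This is the Floyd-Warshall all-pairs shortest-path computation. For each intermediate vertex k = 0, 1, …, 2, update dist[i][j] ← min(dist[i][j], dist[i][k] + dist[k][j]). The final matrix gives, for each (i, j), the minimum total weight of any directed path from i to j (possibly empty when i = j).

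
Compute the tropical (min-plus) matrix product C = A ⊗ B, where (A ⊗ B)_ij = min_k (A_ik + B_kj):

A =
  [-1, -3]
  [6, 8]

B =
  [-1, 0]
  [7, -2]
A ⊗ B =
  [-2, -5]
  [5, 6]

Apply the min-plus product entry-by-entry:
  C[0][0] = min over k of (A[0][0] + B[0][0] = -1 + -1 = -2, A[0][1] + B[1][0] = -3 + 7 = 4) = -2 (attained at k = 0)
  C[0][1] = min over k of (A[0][0] + B[0][1] = -1 + 0 = -1, A[0][1] + B[1][1] = -3 + -2 = -5) = -5 (attained at k = 1)
  C[1][0] = min over k of (A[1][0] + B[0][0] = 6 + -1 = 5, A[1][1] + B[1][0] = 8 + 7 = 15) = 5 (attained at k = 0)
  C[1][1] = min over k of (A[1][0] + B[0][1] = 6 + 0 = 6, A[1][1] + B[1][1] = 8 + -2 = 6) = 6 (attained at k = 0)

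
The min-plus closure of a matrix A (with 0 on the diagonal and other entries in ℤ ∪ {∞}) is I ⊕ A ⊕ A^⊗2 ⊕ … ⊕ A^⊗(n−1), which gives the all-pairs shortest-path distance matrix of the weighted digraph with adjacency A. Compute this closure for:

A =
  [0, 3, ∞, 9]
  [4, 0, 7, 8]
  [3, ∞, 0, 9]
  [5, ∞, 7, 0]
Closure =
  [0, 3, 10, 9]
  [4, 0, 7, 8]
  [3, 6, 0, 9]
  [5, 8, 7, 0]

This is the Floyd-Warshall all-pairs shortest-path computation. For each intermediate vertex k = 0, 1, …, 3, update dist[i][j] ← min(dist[i][j], dist[i][k] + dist[k][j]). The final matrix gives, for each (i, j), the minimum total weight of any directed path from i to j (possibly empty when i = j).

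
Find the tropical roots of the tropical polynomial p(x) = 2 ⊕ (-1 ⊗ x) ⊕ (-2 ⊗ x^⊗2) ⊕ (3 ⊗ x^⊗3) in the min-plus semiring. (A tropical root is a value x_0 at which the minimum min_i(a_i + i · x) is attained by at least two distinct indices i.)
Roots: {-5, 1, 3}

Each tropical root is a break point of the lower envelope of the lines y = a_i + i · x (there are 4 lines, with slopes 0, 1, ..., 3). Only the lines that attain the minimum somewhere contribute to roots; other lines are dominated. Here the surviving (envelope) indices are i = 3, i = 2, i = 1, i = 0.
Intersections between consecutive envelope lines give the roots: for adjacent envelope indices i < j the intersection is x = (a_i − a_j) / (j − i). Reading off the sorted break points: {-5, 1, 3}.
Verification: at each break x_0, at least two indices attain the minimum of min_i(a_i + i · x_0).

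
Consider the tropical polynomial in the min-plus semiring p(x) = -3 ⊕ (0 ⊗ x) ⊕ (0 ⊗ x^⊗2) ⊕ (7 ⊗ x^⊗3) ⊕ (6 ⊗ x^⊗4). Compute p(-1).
p(-1) = -3

A tropical monomial a ⊗ x^⊗i evaluates to a + i · x. Evaluating each term at x = -1:
  Term 0 contributes -3 + 0 · -1 = -3
  Term 1 contributes 0 + 1 · -1 = -1
  Term 2 contributes 0 + 2 · -1 = -2
  Term 3 contributes 7 + 3 · -1 = 4
  Term 4 contributes 6 + 4 · -1 = 2
p(-1) = ⊕ of these = min[-3, -1, -2, 4, 2] = -3.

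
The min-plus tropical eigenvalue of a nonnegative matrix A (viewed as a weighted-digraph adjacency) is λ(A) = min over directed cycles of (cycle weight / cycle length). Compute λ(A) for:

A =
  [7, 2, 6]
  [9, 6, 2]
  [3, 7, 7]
λ(A) = 7/3

Enumerate directed cycles and compute their means (weight / length). Sample:
  cycle 0 → 0: weight = 7, length = 1, mean = 7/1 ≈ 7.000
  cycle 1 → 1: weight = 6, length = 1, mean = 6/1 ≈ 6.000
  cycle 2 → 2: weight = 7, length = 1, mean = 7/1 ≈ 7.000
  cycle 0 → 1 → 0: weight = 11, length = 2, mean = 11/2 ≈ 5.500
  cycle 0 → 2 → 0: weight = 9, length = 2, mean = 9/2 ≈ 4.500
  cycle 1 → 0 → 1: weight = 11, length = 2, mean = 11/2 ≈ 5.500
Minimum mean = 2.333, attained e.g. along the cycle 0 → 1 → 2 → 0 with weight 7 and length 3. So λ(A) = 7/3 = 7/3.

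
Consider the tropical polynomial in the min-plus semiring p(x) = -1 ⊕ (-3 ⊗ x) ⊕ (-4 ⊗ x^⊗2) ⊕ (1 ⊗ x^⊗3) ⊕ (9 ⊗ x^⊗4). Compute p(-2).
p(-2) = -8

A tropical monomial a ⊗ x^⊗i evaluates to a + i · x. Evaluating each term at x = -2:
  Term 0 contributes -1 + 0 · -2 = -1
  Term 1 contributes -3 + 1 · -2 = -5
  Term 2 contributes -4 + 2 · -2 = -8
  Term 3 contributes 1 + 3 · -2 = -5
  Term 4 contributes 9 + 4 · -2 = 1
p(-2) = ⊕ of these = min[-1, -5, -8, -5, 1] = -8.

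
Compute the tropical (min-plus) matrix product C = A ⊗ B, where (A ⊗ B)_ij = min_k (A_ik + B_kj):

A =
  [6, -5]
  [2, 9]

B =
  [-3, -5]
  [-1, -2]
A ⊗ B =
  [-6, -7]
  [-1, -3]

Apply the min-plus product entry-by-entry:
  C[0][0] = min over k of (A[0][0] + B[0][0] = 6 + -3 = 3, A[0][1] + B[1][0] = -5 + -1 = -6) = -6 (attained at k = 1)
  C[0][1] = min over k of (A[0][0] + B[0][1] = 6 + -5 = 1, A[0][1] + B[1][1] = -5 + -2 = -7) = -7 (attained at k = 1)
  C[1][0] = min over k of (A[1][0] + B[0][0] = 2 + -3 = -1, A[1][1] + B[1][0] = 9 + -1 = 8) = -1 (attained at k = 0)
  C[1][1] = min over k of (A[1][0] + B[0][1] = 2 + -5 = -3, A[1][1] + B[1][1] = 9 + -2 = 7) = -3 (attained at k = 0)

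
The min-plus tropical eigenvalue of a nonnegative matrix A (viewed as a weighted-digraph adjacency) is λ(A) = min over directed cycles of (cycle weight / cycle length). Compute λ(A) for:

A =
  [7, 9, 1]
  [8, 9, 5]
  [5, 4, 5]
λ(A) = 3

Enumerate directed cycles and compute their means (weight / length). Sample:
  cycle 0 → 0: weight = 7, length = 1, mean = 7/1 ≈ 7.000
  cycle 1 → 1: weight = 9, length = 1, mean = 9/1 ≈ 9.000
  cycle 2 → 2: weight = 5, length = 1, mean = 5/1 ≈ 5.000
  cycle 0 → 1 → 0: weight = 17, length = 2, mean = 17/2 ≈ 8.500
  cycle 0 → 2 → 0: weight = 6, length = 2, mean = 6/2 ≈ 3.000
  cycle 1 → 0 → 1: weight = 17, length = 2, mean = 17/2 ≈ 8.500
Minimum mean = 3.000, attained e.g. along the cycle 0 → 2 → 0 with weight 6 and length 2. So λ(A) = 6/2 = 3.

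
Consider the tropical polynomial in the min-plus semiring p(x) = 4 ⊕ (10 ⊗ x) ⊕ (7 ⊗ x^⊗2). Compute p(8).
p(8) = 4

A tropical monomial a ⊗ x^⊗i evaluates to a + i · x. Evaluating each term at x = 8:
  Term 0 contributes 4 + 0 · 8 = 4
  Term 1 contributes 10 + 1 · 8 = 18
  Term 2 contributes 7 + 2 · 8 = 23
p(8) = ⊕ of these = min[4, 18, 23] = 4.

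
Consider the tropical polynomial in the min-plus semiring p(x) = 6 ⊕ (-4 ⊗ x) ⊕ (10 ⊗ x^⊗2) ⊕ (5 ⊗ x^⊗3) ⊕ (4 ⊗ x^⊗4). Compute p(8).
p(8) = 4

A tropical monomial a ⊗ x^⊗i evaluates to a + i · x. Evaluating each term at x = 8:
  Term 0 contributes 6 + 0 · 8 = 6
  Term 1 contributes -4 + 1 · 8 = 4
  Term 2 contributes 10 + 2 · 8 = 26
  Term 3 contributes 5 + 3 · 8 = 29
  Term 4 contributes 4 + 4 · 8 = 36
p(8) = ⊕ of these = min[6, 4, 26, 29, 36] = 4.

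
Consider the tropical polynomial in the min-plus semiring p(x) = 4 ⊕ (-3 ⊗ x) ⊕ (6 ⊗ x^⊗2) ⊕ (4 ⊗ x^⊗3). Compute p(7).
p(7) = 4

A tropical monomial a ⊗ x^⊗i evaluates to a + i · x. Evaluating each term at x = 7:
  Term 0 contributes 4 + 0 · 7 = 4
  Term 1 contributes -3 + 1 · 7 = 4
  Term 2 contributes 6 + 2 · 7 = 20
  Term 3 contributes 4 + 3 · 7 = 25
p(7) = ⊕ of these = min[4, 4, 20, 25] = 4.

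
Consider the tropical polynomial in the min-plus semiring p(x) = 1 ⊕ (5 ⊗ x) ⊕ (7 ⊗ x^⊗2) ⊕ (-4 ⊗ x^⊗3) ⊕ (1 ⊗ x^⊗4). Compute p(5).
p(5) = 1

A tropical monomial a ⊗ x^⊗i evaluates to a + i · x. Evaluating each term at x = 5:
  Term 0 contributes 1 + 0 · 5 = 1
  Term 1 contributes 5 + 1 · 5 = 10
  Term 2 contributes 7 + 2 · 5 = 17
  Term 3 contributes -4 + 3 · 5 = 11
  Term 4 contributes 1 + 4 · 5 = 21
p(5) = ⊕ of these = min[1, 10, 17, 11, 21] = 1.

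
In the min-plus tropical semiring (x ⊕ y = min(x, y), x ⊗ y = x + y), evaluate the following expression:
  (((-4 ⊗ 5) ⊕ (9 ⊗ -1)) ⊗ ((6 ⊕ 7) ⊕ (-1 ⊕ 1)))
(((-4 ⊗ 5) ⊕ (9 ⊗ -1)) ⊗ ((6 ⊕ 7) ⊕ (-1 ⊕ 1))) = 0

Expand innermost to outermost. Recall ⊕ takes the minimum of its arguments and ⊗ takes their sum. Working out the expression (((-4 ⊗ 5) ⊕ (9 ⊗ -1)) ⊗ ((6 ⊕ 7) ⊕ (-1 ⊕ 1))) gives 0.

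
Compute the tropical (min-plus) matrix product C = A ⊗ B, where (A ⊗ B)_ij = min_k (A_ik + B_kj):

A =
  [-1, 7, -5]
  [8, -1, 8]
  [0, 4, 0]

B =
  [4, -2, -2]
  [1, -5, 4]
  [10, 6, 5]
A ⊗ B =
  [3, -3, -3]
  [0, -6, 3]
  [4, -2, -2]

Apply the min-plus product entry-by-entry:
  C[0][0] = min over k of (A[0][0] + B[0][0] = -1 + 4 = 3, A[0][1] + B[1][0] = 7 + 1 = 8, A[0][2] + B[2][0] = -5 + 10 = 5) = 3 (attained at k = 0)
  C[0][1] = min over k of (A[0][0] + B[0][1] = -1 + -2 = -3, A[0][1] + B[1][1] = 7 + -5 = 2, A[0][2] + B[2][1] = -5 + 6 = 1) = -3 (attained at k = 0)
  C[0][2] = min over k of (A[0][0] + B[0][2] = -1 + -2 = -3, A[0][1] + B[1][2] = 7 + 4 = 11, A[0][2] + B[2][2] = -5 + 5 = 0) = -3 (attained at k = 0)
  C[1][0] = min over k of (A[1][0] + B[0][0] = 8 + 4 = 12, A[1][1] + B[1][0] = -1 + 1 = 0, A[1][2] + B[2][0] = 8 + 10 = 18) = 0 (attained at k = 1)
  C[1][1] = min over k of (A[1][0] + B[0][1] = 8 + -2 = 6, A[1][1] + B[1][1] = -1 + -5 = -6, A[1][2] + B[2][1] = 8 + 6 = 14) = -6 (attained at k = 1)
  C[1][2] = min over k of (A[1][0] + B[0][2] = 8 + -2 = 6, A[1][1] + B[1][2] = -1 + 4 = 3, A[1][2] + B[2][2] = 8 + 5 = 13) = 3 (attained at k = 1)
  C[2][0] = min over k of (A[2][0] + B[0][0] = 0 + 4 = 4, A[2][1] + B[1][0] = 4 + 1 = 5, A[2][2] + B[2][0] = 0 + 10 = 10) = 4 (attained at k = 0)
  C[2][1] = min over k of (A[2][0] + B[0][1] = 0 + -2 = -2, A[2][1] + B[1][1] = 4 + -5 = -1, A[2][2] + B[2][1] = 0 + 6 = 6) = -2 (attained at k = 0)
  C[2][2] = min over k of (A[2][0] + B[0][2] = 0 + -2 = -2, A[2][1] + B[1][2] = 4 + 4 = 8, A[2][2] + B[2][2] = 0 + 5 = 5) = -2 (attained at k = 0)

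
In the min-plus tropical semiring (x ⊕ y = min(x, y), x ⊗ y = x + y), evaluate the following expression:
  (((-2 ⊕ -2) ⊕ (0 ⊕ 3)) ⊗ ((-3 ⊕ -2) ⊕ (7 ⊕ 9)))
(((-2 ⊕ -2) ⊕ (0 ⊕ 3)) ⊗ ((-3 ⊕ -2) ⊕ (7 ⊕ 9))) = -5

Expand innermost to outermost. Recall ⊕ takes the minimum of its arguments and ⊗ takes their sum. Working out the expression (((-2 ⊕ -2) ⊕ (0 ⊕ 3)) ⊗ ((-3 ⊕ -2) ⊕ (7 ⊕ 9))) gives -5.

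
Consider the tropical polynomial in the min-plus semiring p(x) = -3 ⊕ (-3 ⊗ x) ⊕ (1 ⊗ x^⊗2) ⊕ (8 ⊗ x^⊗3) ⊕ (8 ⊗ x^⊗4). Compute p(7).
p(7) = -3

A tropical monomial a ⊗ x^⊗i evaluates to a + i · x. Evaluating each term at x = 7:
  Term 0 contributes -3 + 0 · 7 = -3
  Term 1 contributes -3 + 1 · 7 = 4
  Term 2 contributes 1 + 2 · 7 = 15
  Term 3 contributes 8 + 3 · 7 = 29
  Term 4 contributes 8 + 4 · 7 = 36
p(7) = ⊕ of these = min[-3, 4, 15, 29, 36] = -3.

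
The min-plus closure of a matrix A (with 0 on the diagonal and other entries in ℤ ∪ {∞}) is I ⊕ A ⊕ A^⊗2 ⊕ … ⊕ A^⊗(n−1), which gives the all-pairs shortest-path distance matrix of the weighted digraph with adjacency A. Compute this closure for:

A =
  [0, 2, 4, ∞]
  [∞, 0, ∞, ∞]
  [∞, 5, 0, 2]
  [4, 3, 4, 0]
Closure =
  [0, 2, 4, 6]
  [∞, 0, ∞, ∞]
  [6, 5, 0, 2]
  [4, 3, 4, 0]

This is the Floyd-Warshall all-pairs shortest-path computation. For each intermediate vertex k = 0, 1, …, 3, update dist[i][j] ← min(dist[i][j], dist[i][k] + dist[k][j]). The final matrix gives, for each (i, j), the minimum total weight of any directed path from i to j (possibly empty when i = j).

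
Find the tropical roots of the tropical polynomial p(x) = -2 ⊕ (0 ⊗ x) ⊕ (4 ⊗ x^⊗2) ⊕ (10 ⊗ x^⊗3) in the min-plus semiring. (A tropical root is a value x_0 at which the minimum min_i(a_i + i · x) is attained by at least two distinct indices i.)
Roots: {-6, -4, -2}

Each tropical root is a break point of the lower envelope of the lines y = a_i + i · x (there are 4 lines, with slopes 0, 1, ..., 3). Only the lines that attain the minimum somewhere contribute to roots; other lines are dominated. Here the surviving (envelope) indices are i = 3, i = 2, i = 1, i = 0.
Intersections between consecutive envelope lines give the roots: for adjacent envelope indices i < j the intersection is x = (a_i − a_j) / (j − i). Reading off the sorted break points: {-6, -4, -2}.
Verification: at each break x_0, at least two indices attain the minimum of min_i(a_i + i · x_0).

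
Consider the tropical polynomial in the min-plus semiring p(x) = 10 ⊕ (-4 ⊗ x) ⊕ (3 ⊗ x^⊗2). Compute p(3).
p(3) = -1

A tropical monomial a ⊗ x^⊗i evaluates to a + i · x. Evaluating each term at x = 3:
  Term 0 contributes 10 + 0 · 3 = 10
  Term 1 contributes -4 + 1 · 3 = -1
  Term 2 contributes 3 + 2 · 3 = 9
p(3) = ⊕ of these = min[10, -1, 9] = -1.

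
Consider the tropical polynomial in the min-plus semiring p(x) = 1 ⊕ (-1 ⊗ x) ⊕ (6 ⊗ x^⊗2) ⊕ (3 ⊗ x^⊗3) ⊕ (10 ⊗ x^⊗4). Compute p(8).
p(8) = 1

A tropical monomial a ⊗ x^⊗i evaluates to a + i · x. Evaluating each term at x = 8:
  Term 0 contributes 1 + 0 · 8 = 1
  Term 1 contributes -1 + 1 · 8 = 7
  Term 2 contributes 6 + 2 · 8 = 22
  Term 3 contributes 3 + 3 · 8 = 27
  Term 4 contributes 10 + 4 · 8 = 42
p(8) = ⊕ of these = min[1, 7, 22, 27, 42] = 1.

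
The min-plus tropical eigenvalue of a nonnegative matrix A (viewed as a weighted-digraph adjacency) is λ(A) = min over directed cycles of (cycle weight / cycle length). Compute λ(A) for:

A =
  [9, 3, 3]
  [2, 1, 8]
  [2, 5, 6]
λ(A) = 1

Enumerate directed cycles and compute their means (weight / length). Sample:
  cycle 0 → 0: weight = 9, length = 1, mean = 9/1 ≈ 9.000
  cycle 1 → 1: weight = 1, length = 1, mean = 1/1 ≈ 1.000
  cycle 2 → 2: weight = 6, length = 1, mean = 6/1 ≈ 6.000
  cycle 0 → 1 → 0: weight = 5, length = 2, mean = 5/2 ≈ 2.500
  cycle 0 → 2 → 0: weight = 5, length = 2, mean = 5/2 ≈ 2.500
  cycle 1 → 0 → 1: weight = 5, length = 2, mean = 5/2 ≈ 2.500
Minimum mean = 1.000, attained e.g. along the cycle 1 → 1 with weight 1 and length 1. So λ(A) = 1/1 = 1.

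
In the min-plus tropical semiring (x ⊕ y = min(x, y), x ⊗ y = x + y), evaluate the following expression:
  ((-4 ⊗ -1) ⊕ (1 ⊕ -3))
((-4 ⊗ -1) ⊕ (1 ⊕ -3)) = -5

Expand innermost to outermost. Recall ⊕ takes the minimum of its arguments and ⊗ takes their sum. Working out the expression ((-4 ⊗ -1) ⊕ (1 ⊕ -3)) gives -5.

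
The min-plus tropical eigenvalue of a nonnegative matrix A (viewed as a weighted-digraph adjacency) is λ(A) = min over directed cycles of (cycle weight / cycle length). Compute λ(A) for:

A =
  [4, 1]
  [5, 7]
λ(A) = 3

Enumerate directed cycles and compute their means (weight / length). Sample:
  cycle 0 → 0: weight = 4, length = 1, mean = 4/1 ≈ 4.000
  cycle 1 → 1: weight = 7, length = 1, mean = 7/1 ≈ 7.000
  cycle 0 → 1 → 0: weight = 6, length = 2, mean = 6/2 ≈ 3.000
  cycle 1 → 0 → 1: weight = 6, length = 2, mean = 6/2 ≈ 3.000
Minimum mean = 3.000, attained e.g. along the cycle 0 → 1 → 0 with weight 6 and length 2. So λ(A) = 6/2 = 3.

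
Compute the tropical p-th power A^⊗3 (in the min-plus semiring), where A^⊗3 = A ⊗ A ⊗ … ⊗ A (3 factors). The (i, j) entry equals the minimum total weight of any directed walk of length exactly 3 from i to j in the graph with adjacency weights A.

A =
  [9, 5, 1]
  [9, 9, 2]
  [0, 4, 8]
A^⊗3 =
  [7, 6, 2]
  [10, 7, 3]
  [1, 5, 7]

Each entry (A^⊗3)_ij equals the minimum over all length-3 walks i = v_0 → v_1 → … → v_3 = j of Σ_t A[v_t][v_{t+1}]. For example, for (i, j) = (0, 2) we minimise over 9 possible intermediate vertex sequences; the minimum is 2, attained along the walk 0 → 2 → 0 → 2.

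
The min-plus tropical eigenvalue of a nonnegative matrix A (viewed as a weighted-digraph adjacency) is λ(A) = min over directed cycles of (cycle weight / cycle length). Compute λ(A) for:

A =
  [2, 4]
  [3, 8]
λ(A) = 2

Enumerate directed cycles and compute their means (weight / length). Sample:
  cycle 0 → 0: weight = 2, length = 1, mean = 2/1 ≈ 2.000
  cycle 1 → 1: weight = 8, length = 1, mean = 8/1 ≈ 8.000
  cycle 0 → 1 → 0: weight = 7, length = 2, mean = 7/2 ≈ 3.500
  cycle 1 → 0 → 1: weight = 7, length = 2, mean = 7/2 ≈ 3.500
Minimum mean = 2.000, attained e.g. along the cycle 0 → 0 with weight 2 and length 1. So λ(A) = 2/1 = 2.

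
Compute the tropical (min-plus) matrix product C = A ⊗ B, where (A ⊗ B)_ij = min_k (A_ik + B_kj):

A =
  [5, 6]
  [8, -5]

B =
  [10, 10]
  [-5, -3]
A ⊗ B =
  [1, 3]
  [-10, -8]

Apply the min-plus product entry-by-entry:
  C[0][0] = min over k of (A[0][0] + B[0][0] = 5 + 10 = 15, A[0][1] + B[1][0] = 6 + -5 = 1) = 1 (attained at k = 1)
  C[0][1] = min over k of (A[0][0] + B[0][1] = 5 + 10 = 15, A[0][1] + B[1][1] = 6 + -3 = 3) = 3 (attained at k = 1)
  C[1][0] = min over k of (A[1][0] + B[0][0] = 8 + 10 = 18, A[1][1] + B[1][0] = -5 + -5 = -10) = -10 (attained at k = 1)
  C[1][1] = min over k of (A[1][0] + B[0][1] = 8 + 10 = 18, A[1][1] + B[1][1] = -5 + -3 = -8) = -8 (attained at k = 1)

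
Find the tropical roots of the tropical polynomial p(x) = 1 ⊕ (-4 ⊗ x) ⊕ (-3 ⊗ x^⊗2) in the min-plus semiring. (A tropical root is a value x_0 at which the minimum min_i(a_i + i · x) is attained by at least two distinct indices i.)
Roots: {-1, 5}

Each tropical root is a break point of the lower envelope of the lines y = a_i + i · x (there are 3 lines, with slopes 0, 1, ..., 2). Only the lines that attain the minimum somewhere contribute to roots; other lines are dominated. Here the surviving (envelope) indices are i = 2, i = 1, i = 0.
Intersections between consecutive envelope lines give the roots: for adjacent envelope indices i < j the intersection is x = (a_i − a_j) / (j − i). Reading off the sorted break points: {-1, 5}.
Verification: at each break x_0, at least two indices attain the minimum of min_i(a_i + i · x_0).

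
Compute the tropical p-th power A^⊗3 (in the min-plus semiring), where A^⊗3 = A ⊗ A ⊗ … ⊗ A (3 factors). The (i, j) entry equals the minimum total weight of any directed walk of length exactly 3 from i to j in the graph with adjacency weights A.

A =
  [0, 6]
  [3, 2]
A^⊗3 =
  [0, 6]
  [3, 6]

Each entry (A^⊗3)_ij equals the minimum over all length-3 walks i = v_0 → v_1 → … → v_3 = j of Σ_t A[v_t][v_{t+1}]. For example, for (i, j) = (0, 1) we minimise over 4 possible intermediate vertex sequences; the minimum is 6, attained along the walk 0 → 0 → 0 → 1.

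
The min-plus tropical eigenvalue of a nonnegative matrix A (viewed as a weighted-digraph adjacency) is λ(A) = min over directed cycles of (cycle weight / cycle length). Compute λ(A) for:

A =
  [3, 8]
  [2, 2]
λ(A) = 2

Enumerate directed cycles and compute their means (weight / length). Sample:
  cycle 0 → 0: weight = 3, length = 1, mean = 3/1 ≈ 3.000
  cycle 1 → 1: weight = 2, length = 1, mean = 2/1 ≈ 2.000
  cycle 0 → 1 → 0: weight = 10, length = 2, mean = 10/2 ≈ 5.000
  cycle 1 → 0 → 1: weight = 10, length = 2, mean = 10/2 ≈ 5.000
Minimum mean = 2.000, attained e.g. along the cycle 1 → 1 with weight 2 and length 1. So λ(A) = 2/1 = 2.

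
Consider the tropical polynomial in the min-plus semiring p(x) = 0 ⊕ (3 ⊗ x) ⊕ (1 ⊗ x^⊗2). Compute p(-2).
p(-2) = -3

A tropical monomial a ⊗ x^⊗i evaluates to a + i · x. Evaluating each term at x = -2:
  Term 0 contributes 0 + 0 · -2 = 0
  Term 1 contributes 3 + 1 · -2 = 1
  Term 2 contributes 1 + 2 · -2 = -3
p(-2) = ⊕ of these = min[0, 1, -3] = -3.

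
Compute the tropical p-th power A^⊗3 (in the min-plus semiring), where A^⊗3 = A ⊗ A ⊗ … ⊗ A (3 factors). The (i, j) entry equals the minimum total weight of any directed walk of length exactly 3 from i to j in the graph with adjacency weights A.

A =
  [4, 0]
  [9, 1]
A^⊗3 =
  [10, 2]
  [11, 3]

Each entry (A^⊗3)_ij equals the minimum over all length-3 walks i = v_0 → v_1 → … → v_3 = j of Σ_t A[v_t][v_{t+1}]. For example, for (i, j) = (0, 1) we minimise over 4 possible intermediate vertex sequences; the minimum is 2, attained along the walk 0 → 1 → 1 → 1.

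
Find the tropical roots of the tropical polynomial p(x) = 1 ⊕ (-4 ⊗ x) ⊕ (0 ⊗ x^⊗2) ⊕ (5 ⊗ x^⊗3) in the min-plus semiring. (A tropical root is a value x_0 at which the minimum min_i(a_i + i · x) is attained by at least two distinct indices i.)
Roots: {-5, -4, 5}

Each tropical root is a break point of the lower envelope of the lines y = a_i + i · x (there are 4 lines, with slopes 0, 1, ..., 3). Only the lines that attain the minimum somewhere contribute to roots; other lines are dominated. Here the surviving (envelope) indices are i = 3, i = 2, i = 1, i = 0.
Intersections between consecutive envelope lines give the roots: for adjacent envelope indices i < j the intersection is x = (a_i − a_j) / (j − i). Reading off the sorted break points: {-5, -4, 5}.
Verification: at each break x_0, at least two indices attain the minimum of min_i(a_i + i · x_0).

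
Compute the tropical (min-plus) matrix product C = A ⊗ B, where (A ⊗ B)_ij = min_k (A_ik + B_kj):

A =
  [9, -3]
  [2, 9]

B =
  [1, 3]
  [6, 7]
A ⊗ B =
  [3, 4]
  [3, 5]

Apply the min-plus product entry-by-entry:
  C[0][0] = min over k of (A[0][0] + B[0][0] = 9 + 1 = 10, A[0][1] + B[1][0] = -3 + 6 = 3) = 3 (attained at k = 1)
  C[0][1] = min over k of (A[0][0] + B[0][1] = 9 + 3 = 12, A[0][1] + B[1][1] = -3 + 7 = 4) = 4 (attained at k = 1)
  C[1][0] = min over k of (A[1][0] + B[0][0] = 2 + 1 = 3, A[1][1] + B[1][0] = 9 + 6 = 15) = 3 (attained at k = 0)
  C[1][1] = min over k of (A[1][0] + B[0][1] = 2 + 3 = 5, A[1][1] + B[1][1] = 9 + 7 = 16) = 5 (attained at k = 0)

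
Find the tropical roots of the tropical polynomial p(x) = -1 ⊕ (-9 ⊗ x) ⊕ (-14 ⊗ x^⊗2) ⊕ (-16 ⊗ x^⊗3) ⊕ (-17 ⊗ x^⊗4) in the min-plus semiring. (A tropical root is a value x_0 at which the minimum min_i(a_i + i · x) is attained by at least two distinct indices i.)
Roots: {1, 2, 5, 8}

Each tropical root is a break point of the lower envelope of the lines y = a_i + i · x (there are 5 lines, with slopes 0, 1, ..., 4). Only the lines that attain the minimum somewhere contribute to roots; other lines are dominated. Here the surviving (envelope) indices are i = 4, i = 3, i = 2, i = 1, i = 0.
Intersections between consecutive envelope lines give the roots: for adjacent envelope indices i < j the intersection is x = (a_i − a_j) / (j − i). Reading off the sorted break points: {1, 2, 5, 8}.
Verification: at each break x_0, at least two indices attain the minimum of min_i(a_i + i · x_0).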